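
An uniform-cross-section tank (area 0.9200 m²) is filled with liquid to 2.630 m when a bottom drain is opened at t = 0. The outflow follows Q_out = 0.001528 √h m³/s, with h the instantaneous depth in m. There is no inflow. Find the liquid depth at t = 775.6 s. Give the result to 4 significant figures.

Accumulation of liquid (constant cross-section A): A dh/dt = −0.001528 √h.
This is separable: 2 d(√h)/dt = −0.001528/A, so √h = √h₀ − (0.001528/(2A)) t.
√h = √2.630 − 0.001528·775.6/(2·0.9200) = 1.62173 − 0.644085 = 0.977642.
h = 0.977642² = 0.955784 m.

0.9558 m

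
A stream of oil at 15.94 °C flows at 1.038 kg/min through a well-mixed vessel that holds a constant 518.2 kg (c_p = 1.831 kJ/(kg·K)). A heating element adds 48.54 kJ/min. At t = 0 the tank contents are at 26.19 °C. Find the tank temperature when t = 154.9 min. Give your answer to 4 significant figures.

M c_p dT/dt = ṁ c_p (T_in − T) + Q̇.
Rearrange: dT/dt = (T_ss − T)/τ with τ = M/ṁ = 499.229 min and T_ss = T_in + Q̇/(ṁ c_p) = 41.4796 °C.
T approaches T_ss exponentially: T(t) = T_ss + (T₀ − T_ss) e^(−t/τ).
T(154.9) = 41.4796 + (-15.2896)·e^(−154.9/499.229) = 41.4796 + (-15.2896)·0.733243 = 30.2686 °C.

30.27 °C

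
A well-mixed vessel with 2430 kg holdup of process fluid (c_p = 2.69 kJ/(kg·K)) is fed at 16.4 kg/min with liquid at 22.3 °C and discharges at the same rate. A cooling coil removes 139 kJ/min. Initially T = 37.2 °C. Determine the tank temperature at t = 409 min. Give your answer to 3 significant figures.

M c_p dT/dt = ṁ c_p (T_in − T) − Q̇.
τ = M/ṁ = 148.17 min; T_ss = T_in − Q̇/(ṁ c_p) = 22.3 − 139/(16.4·2.69) = 19.149 °C.
Solution: T(t) = T_ss + (T₀ − T_ss) e^(−t/τ).
T(409) = 19.149 + (18.051)·e^(−409/148.17) = 19.149 + (18.051)·0.063271 = 20.291 °C.

20.3 °C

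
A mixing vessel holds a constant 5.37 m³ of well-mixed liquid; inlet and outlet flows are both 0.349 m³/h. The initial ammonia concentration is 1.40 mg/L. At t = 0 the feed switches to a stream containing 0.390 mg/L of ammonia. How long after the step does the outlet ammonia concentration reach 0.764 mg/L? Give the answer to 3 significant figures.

Species balance: V dC/dt = Q(C_in − C) ⇒ τ = V/Q = 15.387 h.
C(t) = C_in + (C₀ − C_in) e^(−t/τ). Set C = 0.764 and solve for t:
e^(−t/τ) = (C − C_in)/(C₀ − C_in) = (0.764 − 0.390)/(1.40 − 0.390) = 0.37030
t = −τ ln(…) = 15.387 × 0.99345 = 15.286 h.

15.3 h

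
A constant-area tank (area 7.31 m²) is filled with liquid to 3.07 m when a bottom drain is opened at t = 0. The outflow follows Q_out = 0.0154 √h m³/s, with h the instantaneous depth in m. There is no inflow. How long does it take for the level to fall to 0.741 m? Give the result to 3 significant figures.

With no inflow, A dh/dt = −0.0154 √h.
Separate and integrate: 2(√h − √h₀) = −(0.0154/A) t.
t = 2A(√h₀ − √h)/0.0154 = 2·7.31·(√3.07 − √0.741)/0.0154
  = 14.620 × (1.7521 − 0.86081) / 0.0154 = 846.18 s.

846 s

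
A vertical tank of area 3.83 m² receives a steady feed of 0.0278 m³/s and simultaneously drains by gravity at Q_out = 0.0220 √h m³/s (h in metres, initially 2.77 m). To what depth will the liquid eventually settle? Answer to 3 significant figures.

1.60 m

A dh/dt = Q_in − 0.0220 √h. Steady state requires inflow = outflow:
Q_in = 0.0220 √h_ss ⇒ √h_ss = 0.0278/0.0220 = 1.2636.
h_ss = 1.2636² = 1.5968 m. (Since h₀ = 2.77 m > h_ss, the level will fall toward this value.)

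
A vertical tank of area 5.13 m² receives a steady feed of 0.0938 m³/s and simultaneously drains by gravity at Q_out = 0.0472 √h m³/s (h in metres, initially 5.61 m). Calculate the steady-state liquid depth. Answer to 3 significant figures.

3.95 m

A dh/dt = Q_in − 0.0472 √h. Steady state requires inflow = outflow:
Q_in = 0.0472 √h_ss ⇒ √h_ss = 0.0938/0.0472 = 1.9873.
h_ss = 1.9873² = 3.9493 m. (Since h₀ = 5.61 m > h_ss, the level will fall toward this value.)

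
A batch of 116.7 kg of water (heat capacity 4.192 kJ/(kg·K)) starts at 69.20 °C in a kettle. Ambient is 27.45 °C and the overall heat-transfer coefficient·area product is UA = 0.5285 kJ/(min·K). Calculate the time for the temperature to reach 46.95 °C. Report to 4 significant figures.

704.7 min

Lumped-capacitance energy balance: M c_p dT/dt = UA(T_amb − T).
τ = M c_p/UA = 925.651 min; T_ss = T_amb = 27.4500 °C.
T(t) = T_ss + (T₀ − T_ss)e^(−t/τ); set T = 46.95:
t = −τ ln[(T − T_ss)/(T₀ − T_ss)] = −925.651 · ln(0.467066) = 704.684 min.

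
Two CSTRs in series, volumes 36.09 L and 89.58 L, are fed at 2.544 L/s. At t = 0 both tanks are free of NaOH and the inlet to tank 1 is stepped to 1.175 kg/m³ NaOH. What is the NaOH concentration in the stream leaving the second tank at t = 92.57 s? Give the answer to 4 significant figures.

1.034 kg/m³

Each tank obeys Vᵢ dCᵢ/dt = Q(Cᵢ₋₁ − Cᵢ), so τᵢ = Vᵢ/Q.
τ₁ = 36.09/2.544 = 14.1863 s; τ₂ = 89.58/2.544 = 35.2123 s.
Tank 1: C₁ = C_in(1 − e^(−t/τ₁)). Tank 2 (τ₁ ≠ τ₂): C₂ = C_in[1 − (τ₁ e^(−t/τ₁) − τ₂ e^(−t/τ₂))/(τ₁ − τ₂)].
At t = 92.57: e^(−t/τ₁) = 0.00146588, e^(−t/τ₂) = 0.0721568.
C₂ = 1.175·[1 − (14.1863·0.00146588 − 35.2123·0.0721568)/(-21.0259)] = 1.175·0.880148 = 1.03417 kg/m³.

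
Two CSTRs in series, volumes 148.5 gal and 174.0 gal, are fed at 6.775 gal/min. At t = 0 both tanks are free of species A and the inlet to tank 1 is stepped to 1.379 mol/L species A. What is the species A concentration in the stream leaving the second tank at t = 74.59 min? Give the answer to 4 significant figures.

Time constants: τᵢ = Vᵢ/Q for each well-mixed tank.
τ₁ = 148.5/6.775 = 21.9188 min; τ₂ = 174.0/6.775 = 25.6827 min.
Tank 1: C₁ = C_in(1 − e^(−t/τ₁)). Tank 2 (τ₁ ≠ τ₂): C₂ = C_in[1 − (τ₁ e^(−t/τ₁) − τ₂ e^(−t/τ₂))/(τ₁ − τ₂)].
At t = 74.59: e^(−t/τ₁) = 0.0332729, e^(−t/τ₂) = 0.0547874.
C₂ = 1.379·[1 − (21.9188·0.0332729 − 25.6827·0.0547874)/(-3.76384)] = 1.379·0.819922 = 1.13067 mol/L.

1.131 mol/L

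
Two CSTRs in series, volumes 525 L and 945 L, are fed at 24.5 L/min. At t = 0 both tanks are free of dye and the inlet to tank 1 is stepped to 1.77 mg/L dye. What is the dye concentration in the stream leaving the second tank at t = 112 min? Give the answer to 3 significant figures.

1.56 mg/L

Species balance on tank i: dCᵢ/dt = (Cᵢ₋₁ − Cᵢ)/τᵢ with τᵢ = Vᵢ/Q.
τ₁ = 525/24.5 = 21.429 min; τ₂ = 945/24.5 = 38.571 min.
Solving the cascade with C₁(0)=C₂(0)=0 gives C₂(t) = C_in[1 − (τ₁ e^(−t/τ₁) − τ₂ e^(−t/τ₂))/(τ₁ − τ₂)].
At t = 112: e^(−t/τ₁) = 0.0053714, e^(−t/τ₂) = 0.054820.
C₂ = 1.77·[1 − (21.429·0.0053714 − 38.571·0.054820)/(-17.143)] = 1.77·0.88337 = 1.5636 mg/L.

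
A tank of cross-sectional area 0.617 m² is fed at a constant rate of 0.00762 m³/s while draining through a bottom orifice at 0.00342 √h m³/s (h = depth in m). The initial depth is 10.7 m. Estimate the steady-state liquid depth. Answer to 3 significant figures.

4.96 m

A dh/dt = Q_in − 0.00342 √h. Steady state requires inflow = outflow:
Q_in = 0.00342 √h_ss ⇒ √h_ss = 0.00762/0.00342 = 2.2281.
h_ss = 2.2281² = 4.9643 m. (Since h₀ = 10.7 m > h_ss, the level will fall toward this value.)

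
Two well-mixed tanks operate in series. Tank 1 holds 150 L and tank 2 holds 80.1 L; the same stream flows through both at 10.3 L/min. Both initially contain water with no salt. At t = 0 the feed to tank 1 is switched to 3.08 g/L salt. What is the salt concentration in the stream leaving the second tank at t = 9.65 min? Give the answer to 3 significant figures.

0.693 g/L

Each tank obeys Vᵢ dCᵢ/dt = Q(Cᵢ₋₁ − Cᵢ), so τᵢ = Vᵢ/Q.
τ₁ = 150/10.3 = 14.563 min; τ₂ = 80.1/10.3 = 7.7767 min.
Solving the cascade with C₁(0)=C₂(0)=0 gives C₂(t) = C_in[1 − (τ₁ e^(−t/τ₁) − τ₂ e^(−t/τ₂))/(τ₁ − τ₂)].
At t = 9.65: e^(−t/τ₁) = 0.51549, e^(−t/τ₂) = 0.28913.
C₂ = 3.08·[1 − (14.563·0.51549 − 7.7767·0.28913)/(6.7864)] = 3.08·0.22511 = 0.69334 g/L.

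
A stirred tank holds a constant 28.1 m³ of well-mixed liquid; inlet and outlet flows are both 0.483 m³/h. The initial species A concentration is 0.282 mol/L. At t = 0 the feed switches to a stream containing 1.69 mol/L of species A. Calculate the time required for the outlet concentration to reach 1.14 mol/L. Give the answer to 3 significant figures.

54.7 h

Accumulation = in − out for the solute gives V dC/dt = Q(C_in − C), so τ = V/Q = 58.178 h.
C(t) = C_in + (C₀ − C_in) e^(−t/τ). Set C = 1.14 and solve for t:
e^(−t/τ) = (C − C_in)/(C₀ − C_in) = (1.14 − 1.69)/(0.282 − 1.69) = 0.39063
t = −τ ln(…) = 58.178 × 0.94001 = 54.688 h.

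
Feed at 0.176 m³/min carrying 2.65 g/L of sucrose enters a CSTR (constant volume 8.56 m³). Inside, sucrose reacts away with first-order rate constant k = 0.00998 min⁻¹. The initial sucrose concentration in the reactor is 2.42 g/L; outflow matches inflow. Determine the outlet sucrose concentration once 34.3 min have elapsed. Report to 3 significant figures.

V dC/dt = Q(C_in − C) − k V C.
dC/dt = (Q/V) C_in − (Q/V + k) C; effective rate a = Q/V + k = 0.020561 + 0.00998 = 0.030541 min⁻¹.
C_ss = Q C_in/(Q + kV) = 1.7840 g/L; C(t) = C_ss + (C₀ − C_ss) e^(−a t).
C(34.3) = 1.7840 + (0.63596)·e^(−0.030541·34.3) = 1.7840 + (0.63596)·0.35080 = 2.0071 g/L.

2.01 g/L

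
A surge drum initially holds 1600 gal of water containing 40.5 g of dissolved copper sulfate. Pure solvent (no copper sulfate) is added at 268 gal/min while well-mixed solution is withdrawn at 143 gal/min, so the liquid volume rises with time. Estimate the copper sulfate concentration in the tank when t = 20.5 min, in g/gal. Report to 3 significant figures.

Total volume: dV/dt = Q_in − Q_out = 125.00 gal/min, so V(t) = 1600 + 125.00 t and V(20.5) = 4162.5 gal.
Species balance (pure solvent in): dm/dt = −Q_out · m/V(t).
dm/m = −Q_out dt/(V₀ + 125.00 t); integrating gives ln(m/m₀) = −(Q_out/(Q_in−Q_out)) ln(V/V₀).
m = m₀ (V₀/V)^(Q_out/(Q_in−Q_out)) = 40.5 × (1600/4162.5)^(1.1440) = 13.565 g.
C = m/V = 13.565/4162.5 = 0.0032589 g/gal.

0.00326 g/gal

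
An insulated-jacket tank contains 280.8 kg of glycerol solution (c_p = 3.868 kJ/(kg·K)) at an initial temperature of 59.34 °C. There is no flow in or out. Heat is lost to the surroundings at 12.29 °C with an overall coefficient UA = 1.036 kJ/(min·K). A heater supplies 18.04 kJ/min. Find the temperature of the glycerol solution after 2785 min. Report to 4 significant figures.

31.78 °C

Lumped-capacitance energy balance: M c_p dT/dt = UA(T_amb − T) + Q̇.
dT/dt = (T_ss − T)/τ with T_ss = T_amb + Q̇/UA = 12.29 + 18.04/1.036 = 29.7031 °C, τ = M c_p/UA = 280.8·3.868/1.036 = 1048.39 min.
Integrating: T(t) = T_ss + (T₀ − T_ss) e^(−t/τ).
T(2785) = 29.7031 + (29.6369)·0.0701971 = 31.7835 °C.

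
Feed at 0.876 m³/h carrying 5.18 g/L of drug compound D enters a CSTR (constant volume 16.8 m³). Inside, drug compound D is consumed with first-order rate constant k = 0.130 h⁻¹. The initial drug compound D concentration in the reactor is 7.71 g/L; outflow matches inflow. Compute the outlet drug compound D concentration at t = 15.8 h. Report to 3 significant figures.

1.83 g/L

Species balance: V dC/dt = Q C_in − Q C − k V C.
This is linear with rate a = Q/V + k = 0.18214 h⁻¹.
C_ss = Q C_in/(Q + kV) = 1.4829 g/L; C(t) = C_ss + (C₀ − C_ss) e^(−a t).
C(15.8) = 1.4829 + (6.2271)·e^(−0.18214·15.8) = 1.4829 + (6.2271)·0.056255 = 1.8332 g/L.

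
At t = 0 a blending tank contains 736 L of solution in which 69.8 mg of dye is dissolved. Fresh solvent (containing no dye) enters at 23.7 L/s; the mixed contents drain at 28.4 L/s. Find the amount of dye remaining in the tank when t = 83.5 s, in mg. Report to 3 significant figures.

0.699 mg

Let m(t) be the amount of dye. Volume: V(t) = V₀ + (Q_in − Q_out) t = 736 − 4.7000 t; V(83.5) = 343.55 L.
No dye enters, so dm/dt = −Q_out · (m/V).
dm/m = −Q_out dt/(V₀ − 4.7000 t); integrating gives ln(m/m₀) = −(Q_out/(Q_in−Q_out)) ln(V/V₀).
m = m₀ (V₀/V)^(Q_out/(Q_in−Q_out)) = 69.8 × (736/343.55)^(-6.0426) = 0.69895 mg.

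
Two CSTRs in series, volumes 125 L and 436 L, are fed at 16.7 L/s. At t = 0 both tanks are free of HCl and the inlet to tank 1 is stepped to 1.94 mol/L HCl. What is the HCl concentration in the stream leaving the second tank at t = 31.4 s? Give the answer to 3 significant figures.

Time constants: τᵢ = Vᵢ/Q for each well-mixed tank.
τ₁ = 125/16.7 = 7.4850 s; τ₂ = 436/16.7 = 26.108 s.
Tank 1: C₁ = C_in(1 − e^(−t/τ₁)). Tank 2 (τ₁ ≠ τ₂): C₂ = C_in[1 − (τ₁ e^(−t/τ₁) − τ₂ e^(−t/τ₂))/(τ₁ − τ₂)].
At t = 31.4: e^(−t/τ₁) = 0.015070, e^(−t/τ₂) = 0.30038.
C₂ = 1.94·[1 − (7.4850·0.015070 − 26.108·0.30038)/(-18.623)] = 1.94·0.58495 = 1.1348 mol/L.

1.13 mol/L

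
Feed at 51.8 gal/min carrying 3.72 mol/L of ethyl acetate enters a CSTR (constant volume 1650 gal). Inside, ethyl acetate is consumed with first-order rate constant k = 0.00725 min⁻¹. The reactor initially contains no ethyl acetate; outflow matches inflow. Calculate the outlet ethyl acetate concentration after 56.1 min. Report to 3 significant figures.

2.68 mol/L

Accumulation = in − out − consumed: V dC/dt = Q C_in − Q C − k V C.
dC/dt = (Q/V) C_in − (Q/V + k) C; effective rate a = Q/V + k = 0.031394 + 0.00725 = 0.038644 min⁻¹.
C_ss = Q C_in/(Q + kV) = 3.0221 mol/L; C(t) = C_ss + (C₀ − C_ss) e^(−a t).
C(56.1) = 3.0221 + (-3.0221)·e^(−0.038644·56.1) = 3.0221 + (-3.0221)·0.11441 = 2.6763 mol/L.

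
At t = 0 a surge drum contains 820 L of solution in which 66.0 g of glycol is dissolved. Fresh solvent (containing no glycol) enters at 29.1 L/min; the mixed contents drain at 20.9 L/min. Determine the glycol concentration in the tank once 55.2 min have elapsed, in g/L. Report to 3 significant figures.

0.0169 g/L

Let m(t) be the amount of glycol. Volume: V(t) = V₀ + (Q_in − Q_out) t = 820 + 8.2000 t; V(55.2) = 1272.6 L.
No glycol enters, so dm/dt = −Q_out · (m/V).
Separate: dm/m = −Q_out dt/V(t) ⇒ ln(m/m₀) = −(Q_out/(Q_in−Q_out)) ln(V/V₀).
m = m₀ (V₀/V)^(Q_out/(Q_in−Q_out)) = 66.0 × (820/1272.6)^(2.5488) = 21.528 g.
C = m/V = 21.528/1272.6 = 0.016916 g/L.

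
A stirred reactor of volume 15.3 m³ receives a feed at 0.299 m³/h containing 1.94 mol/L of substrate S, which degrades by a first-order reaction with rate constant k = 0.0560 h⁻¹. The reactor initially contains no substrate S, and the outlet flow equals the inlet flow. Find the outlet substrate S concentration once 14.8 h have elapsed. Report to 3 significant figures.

Accumulation = in − out − consumed: V dC/dt = Q C_in − Q C − k V C.
This is linear with rate a = Q/V + k = 0.075542 h⁻¹.
C_ss = Q C_in/(Q + kV) = 0.50187 mol/L; C(t) = C_ss + (C₀ − C_ss) e^(−a t).
C(14.8) = 0.50187 + (-0.50187)·e^(−0.075542·14.8) = 0.50187 + (-0.50187)·0.32692 = 0.33780 mol/L.

0.338 mol/L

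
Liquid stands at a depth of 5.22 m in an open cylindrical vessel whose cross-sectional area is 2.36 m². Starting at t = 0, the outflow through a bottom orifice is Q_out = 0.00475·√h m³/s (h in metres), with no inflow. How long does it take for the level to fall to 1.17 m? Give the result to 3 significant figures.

With no inflow, A dh/dt = −0.00475 √h.
∫ h^(−1/2) dh = −(0.00475/A) ∫ dt, giving 2√h = 2√h₀ − (0.00475/A) t.
t = 2A(√h₀ − √h)/0.00475 = 2·2.36·(√5.22 − √1.17)/0.00475
  = 4.7200 × (2.2847 − 1.0817) / 0.00475 = 1195.5 s.

1200 s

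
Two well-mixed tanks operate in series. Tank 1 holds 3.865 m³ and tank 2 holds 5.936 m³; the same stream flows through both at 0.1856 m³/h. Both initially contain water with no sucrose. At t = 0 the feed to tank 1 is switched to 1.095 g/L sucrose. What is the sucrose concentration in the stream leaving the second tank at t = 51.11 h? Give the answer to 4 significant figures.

Species balance on tank i: dCᵢ/dt = (Cᵢ₋₁ − Cᵢ)/τᵢ with τᵢ = Vᵢ/Q.
τ₁ = 3.865/0.1856 = 20.8244 h; τ₂ = 5.936/0.1856 = 31.9828 h.
Tank 1: C₁ = C_in(1 − e^(−t/τ₁)). Tank 2 (τ₁ ≠ τ₂): C₂ = C_in[1 − (τ₁ e^(−t/τ₁) − τ₂ e^(−t/τ₂))/(τ₁ − τ₂)].
At t = 51.11: e^(−t/τ₁) = 0.0859201, e^(−t/τ₂) = 0.202291.
C₂ = 1.095·[1 − (20.8244·0.0859201 − 31.9828·0.202291)/(-11.1584)] = 1.095·0.580532 = 0.635683 g/L.

0.6357 g/L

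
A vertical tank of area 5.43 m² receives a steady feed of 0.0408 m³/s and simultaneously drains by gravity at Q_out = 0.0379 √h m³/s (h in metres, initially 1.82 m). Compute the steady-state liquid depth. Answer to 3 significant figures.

1.16 m

A dh/dt = Q_in − 0.0379 √h. Steady state requires inflow = outflow:
Q_in = 0.0379 √h_ss ⇒ √h_ss = 0.0408/0.0379 = 1.0765.
h_ss = 1.0765² = 1.1589 m. (Since h₀ = 1.82 m > h_ss, the level will fall toward this value.)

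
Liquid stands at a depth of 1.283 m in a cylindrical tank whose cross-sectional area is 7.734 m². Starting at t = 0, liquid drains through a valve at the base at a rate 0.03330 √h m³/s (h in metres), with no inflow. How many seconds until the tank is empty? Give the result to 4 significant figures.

With no inflow, A dh/dt = −0.03330 √h.
This is separable: 2 d(√h)/dt = −0.03330/A, so √h = √h₀ − (0.03330/(2A)) t.
Set h = 0: 2√h₀ = (0.03330/A) t_empty ⇒ t_empty = 2A√h₀/0.03330.
t_empty = 2·7.734·√1.283/0.03330 = 15.4680·1.13270/0.03330 = 526.142 s.

526.1 s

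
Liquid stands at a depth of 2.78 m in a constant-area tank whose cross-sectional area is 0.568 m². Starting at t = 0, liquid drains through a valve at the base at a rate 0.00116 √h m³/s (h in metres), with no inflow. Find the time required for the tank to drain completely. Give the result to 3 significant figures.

1630 s

With no inflow, A dh/dt = −0.00116 √h.
Separate and integrate: 2(√h − √h₀) = −(0.00116/A) t.
Set h = 0: 2√h₀ = (0.00116/A) t_empty ⇒ t_empty = 2A√h₀/0.00116.
t_empty = 2·0.568·√2.78/0.00116 = 1.1360·1.6673/0.00116 = 1632.8 s.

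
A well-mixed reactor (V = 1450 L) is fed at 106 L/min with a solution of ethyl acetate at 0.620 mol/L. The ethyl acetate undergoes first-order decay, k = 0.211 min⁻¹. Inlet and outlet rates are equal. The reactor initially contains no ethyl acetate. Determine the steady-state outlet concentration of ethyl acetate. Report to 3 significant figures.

Accumulation = in − out − consumed: V dC/dt = Q C_in − Q C − k V C.
Steady state (dC/dt = 0): C_ss = Q C_in/(Q + kV) = C_in/(1 + kV/Q).
C_ss = 106·0.620/(106 + 0.211·1450) = 65.720/411.95 = 0.15953 mol/L.

0.160 mol/L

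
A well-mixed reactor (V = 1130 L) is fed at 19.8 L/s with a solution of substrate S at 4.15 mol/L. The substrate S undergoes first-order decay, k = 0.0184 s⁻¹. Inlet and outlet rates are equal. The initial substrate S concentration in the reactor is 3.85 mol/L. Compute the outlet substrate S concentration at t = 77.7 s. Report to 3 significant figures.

Accumulation = in − out − consumed: V dC/dt = Q C_in − Q C − k V C.
dC/dt = (Q/V) C_in − (Q/V + k) C; effective rate a = Q/V + k = 0.017522 + 0.0184 = 0.035922 s⁻¹.
C_ss = Q C_in/(Q + kV) = 2.0243 mol/L; C(t) = C_ss + (C₀ − C_ss) e^(−a t).
C(77.7) = 2.0243 + (1.8257)·e^(−0.035922·77.7) = 2.0243 + (1.8257)·0.061351 = 2.1363 mol/L.

2.14 mol/L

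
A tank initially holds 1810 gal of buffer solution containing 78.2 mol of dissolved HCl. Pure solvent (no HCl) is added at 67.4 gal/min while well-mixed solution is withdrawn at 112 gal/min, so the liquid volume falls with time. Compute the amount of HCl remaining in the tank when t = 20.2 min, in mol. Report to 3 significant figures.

13.9 mol

Let m(t) be the amount of HCl. Volume: V(t) = V₀ + (Q_in − Q_out) t = 1810 − 44.600 t; V(20.2) = 909.08 gal.
Solute balance: dm/dt = 0 − Q_out C = −Q_out m/V(t).
Separate: dm/m = −Q_out dt/V(t) ⇒ ln(m/m₀) = −(Q_out/(Q_in−Q_out)) ln(V/V₀).
m = m₀ (V₀/V)^(Q_out/(Q_in−Q_out)) = 78.2 × (1810/909.08)^(-2.5112) = 13.873 mol.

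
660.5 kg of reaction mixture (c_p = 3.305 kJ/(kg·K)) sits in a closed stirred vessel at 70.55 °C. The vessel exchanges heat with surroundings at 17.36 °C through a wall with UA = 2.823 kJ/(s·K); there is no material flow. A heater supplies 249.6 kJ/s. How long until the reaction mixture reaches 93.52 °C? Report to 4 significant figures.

816.4 s

M c_p dT/dt = −UA(T − T_amb) + Q̇.
τ = M c_p/UA = 773.274 s; T_ss = T_amb + Q̇/UA = 17.36 + 249.6/2.823 = 105.777 °C.
T(t) = T_ss + (T₀ − T_ss)e^(−t/τ); set T = 93.52:
t = −τ ln[(T − T_ss)/(T₀ − T_ss)] = −773.274 · ln(0.347936) = 816.375 s.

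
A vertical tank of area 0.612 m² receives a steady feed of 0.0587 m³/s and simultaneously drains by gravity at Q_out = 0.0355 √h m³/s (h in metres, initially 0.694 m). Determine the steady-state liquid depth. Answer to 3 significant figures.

2.73 m

Level balance: A dh/dt = 0.0587 − 0.0355 √h. Setting dh/dt = 0:
Q_in = 0.0355 √h_ss ⇒ √h_ss = 0.0587/0.0355 = 1.6535.
h_ss = 1.6535² = 2.7341 m. (Since h₀ = 0.694 m < h_ss, the level will rise toward this value.)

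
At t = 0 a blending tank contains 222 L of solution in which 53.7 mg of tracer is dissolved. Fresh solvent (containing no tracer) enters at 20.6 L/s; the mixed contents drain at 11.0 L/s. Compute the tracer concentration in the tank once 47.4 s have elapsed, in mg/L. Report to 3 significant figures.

0.0221 mg/L

Let m(t) be the amount of tracer. Volume: V(t) = V₀ + (Q_in − Q_out) t = 222 + 9.6000 t; V(47.4) = 677.04 L.
Solute balance: dm/dt = 0 − Q_out C = −Q_out m/V(t).
Separate: dm/m = −Q_out dt/V(t) ⇒ ln(m/m₀) = −(Q_out/(Q_in−Q_out)) ln(V/V₀).
m = m₀ (V₀/V)^(Q_out/(Q_in−Q_out)) = 53.7 × (222/677.04)^(1.1458) = 14.966 mg.
C = m/V = 14.966/677.04 = 0.022104 mg/L.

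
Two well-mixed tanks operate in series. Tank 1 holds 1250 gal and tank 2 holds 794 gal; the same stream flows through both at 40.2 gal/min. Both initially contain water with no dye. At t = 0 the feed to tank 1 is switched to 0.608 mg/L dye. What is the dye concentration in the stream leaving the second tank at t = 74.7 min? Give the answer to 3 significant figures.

Species balance on tank i: dCᵢ/dt = (Cᵢ₋₁ − Cᵢ)/τᵢ with τᵢ = Vᵢ/Q.
τ₁ = 1250/40.2 = 31.095 min; τ₂ = 794/40.2 = 19.751 min.
Solving the cascade with C₁(0)=C₂(0)=0 gives C₂(t) = C_in[1 − (τ₁ e^(−t/τ₁) − τ₂ e^(−t/τ₂))/(τ₁ − τ₂)].
At t = 74.7: e^(−t/τ₁) = 0.090505, e^(−t/τ₂) = 0.022776.
C₂ = 0.608·[1 − (31.095·0.090505 − 19.751·0.022776)/(11.343)] = 0.608·0.79156 = 0.48127 mg/L.

0.481 mg/L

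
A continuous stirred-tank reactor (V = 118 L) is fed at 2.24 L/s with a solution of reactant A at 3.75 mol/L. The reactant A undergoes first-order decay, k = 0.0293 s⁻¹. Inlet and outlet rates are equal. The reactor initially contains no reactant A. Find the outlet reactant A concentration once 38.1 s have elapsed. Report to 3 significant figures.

1.24 mol/L

V dC/dt = Q(C_in − C) − k V C.
This is linear with rate a = Q/V + k = 0.048283 s⁻¹.
C_ss = Q C_in/(Q + kV) = 1.4744 mol/L; C(t) = C_ss + (C₀ − C_ss) e^(−a t).
C(38.1) = 1.4744 + (-1.4744)·e^(−0.048283·38.1) = 1.4744 + (-1.4744)·0.15888 = 1.2401 mol/L.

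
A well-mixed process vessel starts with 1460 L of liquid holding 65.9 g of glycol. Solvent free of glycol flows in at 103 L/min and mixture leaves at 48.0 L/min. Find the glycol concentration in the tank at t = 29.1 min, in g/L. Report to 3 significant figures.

Total volume: dV/dt = Q_in − Q_out = 55.000 L/min, so V(t) = 1460 + 55.000 t and V(29.1) = 3060.5 L.
No glycol enters, so dm/dt = −Q_out · (m/V).
Separate: dm/m = −Q_out dt/V(t) ⇒ ln(m/m₀) = −(Q_out/(Q_in−Q_out)) ln(V/V₀).
m = m₀ (V₀/V)^(Q_out/(Q_in−Q_out)) = 65.9 × (1460/3060.5)^(0.87273) = 34.543 g.
C = m/V = 34.543/3060.5 = 0.011287 g/L.

0.0113 g/L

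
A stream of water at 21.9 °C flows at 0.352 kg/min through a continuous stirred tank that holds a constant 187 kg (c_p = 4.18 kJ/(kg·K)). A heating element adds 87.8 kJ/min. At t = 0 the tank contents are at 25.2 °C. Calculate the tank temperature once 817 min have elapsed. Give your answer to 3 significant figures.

Heat balance on the well-mixed liquid: M c_p dT/dt = ṁ c_p (T_in − T) + 87.8.
τ = M/ṁ = 531.25 min; T_ss = T_in + Q̇/(ṁ c_p) = 21.9 + 87.8/(0.352·4.18) = 81.573 °C.
This is linear first-order; T(t) = T_ss + (T₀ − T_ss) e^(−t/τ).
T(817) = 81.573 + (-56.373)·e^(−817/531.25) = 81.573 + (-56.373)·0.21484 = 69.462 °C.

69.5 °C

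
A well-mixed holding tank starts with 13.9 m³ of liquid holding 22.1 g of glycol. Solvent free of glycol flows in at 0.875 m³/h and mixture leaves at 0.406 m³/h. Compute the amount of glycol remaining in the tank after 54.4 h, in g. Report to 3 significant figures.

8.97 g

Let m(t) be the amount of glycol. Volume: V(t) = V₀ + (Q_in − Q_out) t = 13.9 + 0.46900 t; V(54.4) = 39.414 m³.
Species balance (pure solvent in): dm/dt = −Q_out · m/V(t).
dm/m = −Q_out dt/(V₀ + 0.46900 t); integrating gives ln(m/m₀) = −(Q_out/(Q_in−Q_out)) ln(V/V₀).
m = m₀ (V₀/V)^(Q_out/(Q_in−Q_out)) = 22.1 × (13.9/39.414)^(0.86567) = 8.9652 g.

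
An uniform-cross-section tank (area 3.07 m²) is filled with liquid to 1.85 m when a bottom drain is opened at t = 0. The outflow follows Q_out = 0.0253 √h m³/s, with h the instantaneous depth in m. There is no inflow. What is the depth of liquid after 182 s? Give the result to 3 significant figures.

With no inflow, A dh/dt = −0.0253 √h.
∫ h^(−1/2) dh = −(0.0253/A) ∫ dt, giving 2√h = 2√h₀ − (0.0253/A) t.
√h = √1.85 − 0.0253·182/(2·3.07) = 1.3601 − 0.74993 = 0.61021.
h = 0.61021² = 0.37236 m.

0.372 m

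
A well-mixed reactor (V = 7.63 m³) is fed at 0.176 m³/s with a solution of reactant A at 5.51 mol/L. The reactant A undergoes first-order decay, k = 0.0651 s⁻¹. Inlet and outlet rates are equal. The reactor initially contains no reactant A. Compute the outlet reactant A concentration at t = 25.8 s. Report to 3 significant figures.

1.29 mol/L

Accumulation = in − out − consumed: V dC/dt = Q C_in − Q C − k V C.
dC/dt = (Q/V) C_in − (Q/V + k) C; effective rate a = Q/V + k = 0.023067 + 0.0651 = 0.088167 s⁻¹.
C_ss = Q C_in/(Q + kV) = 1.4416 mol/L; C(t) = C_ss + (C₀ − C_ss) e^(−a t).
C(25.8) = 1.4416 + (-1.4416)·e^(−0.088167·25.8) = 1.4416 + (-1.4416)·0.10283 = 1.2933 mol/L.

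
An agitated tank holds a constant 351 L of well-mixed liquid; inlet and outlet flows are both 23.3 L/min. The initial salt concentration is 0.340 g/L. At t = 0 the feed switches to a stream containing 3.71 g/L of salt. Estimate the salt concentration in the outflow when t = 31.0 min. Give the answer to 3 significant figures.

Transient balance on the dissolved component: V dC/dt = Q(C_in − C).
Time constant τ = V/Q = 351/23.3 = 15.064 min.
Solution: C(t) = C_in + (C₀ − C_in) e^(−t/τ).
C(31.0) = 3.71 + (0.340 − 3.71)·e^(−31.0/15.064) = 3.71 + (-3.3700)·0.12773 = 3.2795 g/L.

3.28 g/L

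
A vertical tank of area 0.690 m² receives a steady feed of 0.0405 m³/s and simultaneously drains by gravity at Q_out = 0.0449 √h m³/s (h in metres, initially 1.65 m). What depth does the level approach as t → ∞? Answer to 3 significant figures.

0.814 m

Volume balance on the tank: A dh/dt = Q_in − 0.0449 √h. At steady state dh/dt = 0:
Q_in = 0.0449 √h_ss ⇒ √h_ss = 0.0405/0.0449 = 0.90200.
h_ss = 0.90200² = 0.81361 m. (Since h₀ = 1.65 m > h_ss, the level will fall toward this value.)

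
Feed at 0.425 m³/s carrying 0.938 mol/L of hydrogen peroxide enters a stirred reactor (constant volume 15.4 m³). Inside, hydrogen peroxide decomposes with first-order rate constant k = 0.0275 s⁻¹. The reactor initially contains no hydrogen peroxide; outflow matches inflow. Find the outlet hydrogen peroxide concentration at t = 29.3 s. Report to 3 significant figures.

Species balance: V dC/dt = Q C_in − Q C − k V C.
dC/dt = (Q/V) C_in − (Q/V + k) C; effective rate a = Q/V + k = 0.027597 + 0.0275 = 0.055097 s⁻¹.
C_ss = Q C_in/(Q + kV) = 0.46983 mol/L; C(t) = C_ss + (C₀ − C_ss) e^(−a t).
C(29.3) = 0.46983 + (-0.46983)·e^(−0.055097·29.3) = 0.46983 + (-0.46983)·0.19902 = 0.37632 mol/L.

0.376 mol/L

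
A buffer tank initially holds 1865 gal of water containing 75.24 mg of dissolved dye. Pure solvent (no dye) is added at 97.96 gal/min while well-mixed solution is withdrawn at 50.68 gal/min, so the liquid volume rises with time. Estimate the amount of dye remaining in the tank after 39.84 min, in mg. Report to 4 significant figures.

Total volume: dV/dt = Q_in − Q_out = 47.2800 gal/min, so V(t) = 1865 + 47.2800 t and V(39.84) = 3748.64 gal.
No dye enters, so dm/dt = −Q_out · (m/V).
dm/m = −Q_out dt/(V₀ + 47.2800 t); integrating gives ln(m/m₀) = −(Q_out/(Q_in−Q_out)) ln(V/V₀).
m = m₀ (V₀/V)^(Q_out/(Q_in−Q_out)) = 75.24 × (1865/3748.64)^(1.07191) = 35.6001 mg.

35.60 mg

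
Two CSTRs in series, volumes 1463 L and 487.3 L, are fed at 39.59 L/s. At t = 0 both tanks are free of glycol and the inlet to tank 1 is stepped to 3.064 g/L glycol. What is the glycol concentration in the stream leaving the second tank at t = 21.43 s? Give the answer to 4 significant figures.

Species balance on tank i: dCᵢ/dt = (Cᵢ₋₁ − Cᵢ)/τᵢ with τᵢ = Vᵢ/Q.
τ₁ = 1463/39.59 = 36.9538 s; τ₂ = 487.3/39.59 = 12.3087 s.
Solving the cascade with C₁(0)=C₂(0)=0 gives C₂(t) = C_in[1 − (τ₁ e^(−t/τ₁) − τ₂ e^(−t/τ₂))/(τ₁ − τ₂)].
At t = 21.43: e^(−t/τ₁) = 0.559947, e^(−t/τ₂) = 0.175336.
C₂ = 3.064·[1 − (36.9538·0.559947 − 12.3087·0.175336)/(24.6451)] = 3.064·0.247965 = 0.759764 g/L.

0.7598 g/L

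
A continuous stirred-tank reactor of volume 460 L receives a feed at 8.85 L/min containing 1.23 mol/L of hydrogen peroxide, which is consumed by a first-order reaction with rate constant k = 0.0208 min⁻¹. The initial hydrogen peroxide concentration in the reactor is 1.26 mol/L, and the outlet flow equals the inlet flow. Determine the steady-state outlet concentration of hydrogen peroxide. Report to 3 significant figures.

Accumulation = in − out − consumed: V dC/dt = Q C_in − Q C − k V C.
Steady state (dC/dt = 0): C_ss = Q C_in/(Q + kV) = C_in/(1 + kV/Q).
C_ss = 8.85·1.23/(8.85 + 0.0208·460) = 10.885/18.418 = 0.59103 mol/L.

0.591 mol/L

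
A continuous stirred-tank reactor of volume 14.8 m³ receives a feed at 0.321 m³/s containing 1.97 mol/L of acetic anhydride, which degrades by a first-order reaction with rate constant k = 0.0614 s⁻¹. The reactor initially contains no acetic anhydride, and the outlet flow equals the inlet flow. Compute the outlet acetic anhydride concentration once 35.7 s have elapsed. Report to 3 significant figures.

Species balance: V dC/dt = Q C_in − Q C − k V C.
dC/dt = (Q/V) C_in − (Q/V + k) C; effective rate a = Q/V + k = 0.021689 + 0.0614 = 0.083089 s⁻¹.
C_ss = Q C_in/(Q + kV) = 0.51424 mol/L; C(t) = C_ss + (C₀ − C_ss) e^(−a t).
C(35.7) = 0.51424 + (-0.51424)·e^(−0.083089·35.7) = 0.51424 + (-0.51424)·0.051494 = 0.48776 mol/L.

0.488 mol/L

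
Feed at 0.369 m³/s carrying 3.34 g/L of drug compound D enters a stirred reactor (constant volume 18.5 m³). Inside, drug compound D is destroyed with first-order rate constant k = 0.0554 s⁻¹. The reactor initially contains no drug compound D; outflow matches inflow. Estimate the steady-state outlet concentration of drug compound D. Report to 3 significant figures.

0.884 g/L

Accumulation = in − out − consumed: V dC/dt = Q C_in − Q C − k V C.
Steady state (dC/dt = 0): C_ss = Q C_in/(Q + kV) = C_in/(1 + kV/Q).
C_ss = 0.369·3.34/(0.369 + 0.0554·18.5) = 1.2325/1.3939 = 0.88418 g/L.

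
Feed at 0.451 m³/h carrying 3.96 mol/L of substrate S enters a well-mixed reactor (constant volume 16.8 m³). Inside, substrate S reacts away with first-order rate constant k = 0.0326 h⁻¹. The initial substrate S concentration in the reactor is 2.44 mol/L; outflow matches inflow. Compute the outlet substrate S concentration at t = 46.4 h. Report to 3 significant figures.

V dC/dt = Q(C_in − C) − k V C.
dC/dt = (Q/V) C_in − (Q/V + k) C; effective rate a = Q/V + k = 0.026845 + 0.0326 = 0.059445 h⁻¹.
C_ss = Q C_in/(Q + kV) = 1.7883 mol/L; C(t) = C_ss + (C₀ − C_ss) e^(−a t).
C(46.4) = 1.7883 + (0.65168)·e^(−0.059445·46.4) = 1.7883 + (0.65168)·0.063402 = 1.8296 mol/L.

1.83 mol/L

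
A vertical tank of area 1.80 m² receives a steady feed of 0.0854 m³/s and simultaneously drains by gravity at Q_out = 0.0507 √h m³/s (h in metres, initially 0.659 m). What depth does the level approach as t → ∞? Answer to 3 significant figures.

2.84 m

Level balance: A dh/dt = 0.0854 − 0.0507 √h. Setting dh/dt = 0:
Q_in = 0.0507 √h_ss ⇒ √h_ss = 0.0854/0.0507 = 1.6844.
h_ss = 1.6844² = 2.8373 m. (Since h₀ = 0.659 m < h_ss, the level will rise toward this value.)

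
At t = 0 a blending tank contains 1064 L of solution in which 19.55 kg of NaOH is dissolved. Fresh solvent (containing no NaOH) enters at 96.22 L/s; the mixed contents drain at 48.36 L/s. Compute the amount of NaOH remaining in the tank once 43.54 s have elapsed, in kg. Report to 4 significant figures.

6.534 kg

Let m(t) be the amount of NaOH. Volume: V(t) = V₀ + (Q_in − Q_out) t = 1064 + 47.8600 t; V(43.54) = 3147.82 L.
Solute balance: dm/dt = 0 − Q_out C = −Q_out m/V(t).
Separate: dm/m = −Q_out dt/V(t) ⇒ ln(m/m₀) = −(Q_out/(Q_in−Q_out)) ln(V/V₀).
m = m₀ (V₀/V)^(Q_out/(Q_in−Q_out)) = 19.55 × (1064/3147.82)^(1.01045) = 6.53366 kg.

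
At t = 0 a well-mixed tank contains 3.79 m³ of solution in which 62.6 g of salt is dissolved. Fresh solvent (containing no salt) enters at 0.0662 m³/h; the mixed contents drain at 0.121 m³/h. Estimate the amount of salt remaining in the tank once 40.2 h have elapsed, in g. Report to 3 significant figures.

Let m(t) be the amount of salt. Volume: V(t) = V₀ + (Q_in − Q_out) t = 3.79 − 0.054800 t; V(40.2) = 1.5870 m³.
Solute balance: dm/dt = 0 − Q_out C = −Q_out m/V(t).
Separate: dm/m = −Q_out dt/V(t) ⇒ ln(m/m₀) = −(Q_out/(Q_in−Q_out)) ln(V/V₀).
m = m₀ (V₀/V)^(Q_out/(Q_in−Q_out)) = 62.6 × (3.79/1.5870)^(-2.2080) = 9.1585 g.

9.16 g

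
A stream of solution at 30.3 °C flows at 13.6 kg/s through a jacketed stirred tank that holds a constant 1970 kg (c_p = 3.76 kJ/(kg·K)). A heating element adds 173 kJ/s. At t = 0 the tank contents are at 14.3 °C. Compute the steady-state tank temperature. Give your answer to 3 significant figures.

33.7 °C

Heat balance on the well-mixed liquid: M c_p dT/dt = ṁ c_p (T_in − T) + 173.
At steady state dT/dt = 0 ⇒ T_ss = T_in + Q̇/(ṁ c_p) = 30.3 + 173/(13.6·3.76) = 33.683 °C.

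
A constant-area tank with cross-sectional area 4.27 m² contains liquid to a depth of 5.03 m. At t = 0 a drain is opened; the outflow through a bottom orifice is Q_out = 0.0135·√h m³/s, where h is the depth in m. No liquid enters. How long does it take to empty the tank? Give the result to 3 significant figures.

With no inflow, A dh/dt = −0.0135 √h.
∫ h^(−1/2) dh = −(0.0135/A) ∫ dt, giving 2√h = 2√h₀ − (0.0135/A) t.
Tank is empty when √h = 0: t_empty = 2A√h₀/0.0135.
t_empty = 2·4.27·√5.03/0.0135 = 8.5400·2.2428/0.0135 = 1418.8 s.

1420 s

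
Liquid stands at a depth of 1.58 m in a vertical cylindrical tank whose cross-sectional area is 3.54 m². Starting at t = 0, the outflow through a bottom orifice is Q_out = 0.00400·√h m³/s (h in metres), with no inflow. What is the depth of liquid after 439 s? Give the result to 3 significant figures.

1.02 m

A dh/dt = −Q_out = −0.00400 √h.
This is separable: 2 d(√h)/dt = −0.00400/A, so √h = √h₀ − (0.00400/(2A)) t.
√h = √1.58 − 0.00400·439/(2·3.54) = 1.2570 − 0.24802 = 1.0090.
h = 1.0090² = 1.0180 m.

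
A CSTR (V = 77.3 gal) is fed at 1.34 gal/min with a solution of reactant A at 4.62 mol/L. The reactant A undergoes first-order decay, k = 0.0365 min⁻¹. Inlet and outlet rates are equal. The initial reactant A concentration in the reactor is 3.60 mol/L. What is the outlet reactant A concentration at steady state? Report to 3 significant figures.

Accumulation = in − out − consumed: V dC/dt = Q C_in − Q C − k V C.
At steady state: 0 = Q C_in − (Q + kV) C_ss, so C_ss = Q C_in/(Q + kV).
C_ss = 1.34·4.62/(1.34 + 0.0365·77.3) = 6.1908/4.1614 = 1.4877 mol/L.

1.49 mol/L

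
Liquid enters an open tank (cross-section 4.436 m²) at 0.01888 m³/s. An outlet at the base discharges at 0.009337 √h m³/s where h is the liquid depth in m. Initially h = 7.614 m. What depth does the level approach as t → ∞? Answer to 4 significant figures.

A dh/dt = Q_in − 0.009337 √h. Steady state requires inflow = outflow:
Q_in = 0.009337 √h_ss ⇒ √h_ss = 0.01888/0.009337 = 2.02206.
h_ss = 2.02206² = 4.08874 m. (Since h₀ = 7.614 m > h_ss, the level will fall toward this value.)

4.089 m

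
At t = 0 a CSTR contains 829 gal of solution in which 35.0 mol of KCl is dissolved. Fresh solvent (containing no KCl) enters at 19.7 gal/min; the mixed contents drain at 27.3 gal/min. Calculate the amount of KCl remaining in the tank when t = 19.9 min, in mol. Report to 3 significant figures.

17.0 mol

Total volume: dV/dt = Q_in − Q_out = -7.6000 gal/min, so V(t) = 829 − 7.6000 t and V(19.9) = 677.76 gal.
Solute balance: dm/dt = 0 − Q_out C = −Q_out m/V(t).
Separate: dm/m = −Q_out dt/V(t) ⇒ ln(m/m₀) = −(Q_out/(Q_in−Q_out)) ln(V/V₀).
m = m₀ (V₀/V)^(Q_out/(Q_in−Q_out)) = 35.0 × (829/677.76)^(-3.5921) = 16.976 mol.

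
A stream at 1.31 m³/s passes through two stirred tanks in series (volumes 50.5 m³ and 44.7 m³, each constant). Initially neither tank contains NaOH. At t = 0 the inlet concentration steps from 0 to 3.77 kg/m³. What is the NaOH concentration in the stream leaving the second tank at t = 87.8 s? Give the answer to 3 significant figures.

2.62 kg/m³

Time constants: τᵢ = Vᵢ/Q for each well-mixed tank.
τ₁ = 50.5/1.31 = 38.550 s; τ₂ = 44.7/1.31 = 34.122 s.
Solving the cascade with C₁(0)=C₂(0)=0 gives C₂(t) = C_in[1 − (τ₁ e^(−t/τ₁) − τ₂ e^(−t/τ₂))/(τ₁ − τ₂)].
At t = 87.8: e^(−t/τ₁) = 0.10253, e^(−t/τ₂) = 0.076298.
C₂ = 3.77·[1 − (38.550·0.10253 − 34.122·0.076298)/(4.4275)] = 3.77·0.69529 = 2.6212 kg/m³.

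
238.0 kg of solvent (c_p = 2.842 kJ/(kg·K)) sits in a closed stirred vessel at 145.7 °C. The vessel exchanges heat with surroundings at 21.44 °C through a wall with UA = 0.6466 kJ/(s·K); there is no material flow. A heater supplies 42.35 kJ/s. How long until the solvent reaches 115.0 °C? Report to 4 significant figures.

Lumped-capacitance energy balance: M c_p dT/dt = UA(T_amb − T) + Q̇.
τ = M c_p/UA = 1046.08 s; T_ss = T_amb + Q̇/UA = 21.44 + 42.35/0.6466 = 86.9364 °C.
T(t) = T_ss + (T₀ − T_ss)e^(−t/τ); set T = 115.0:
t = −τ ln[(T − T_ss)/(T₀ − T_ss)] = −1046.08 · ln(0.477567) = 773.106 s.

773.1 s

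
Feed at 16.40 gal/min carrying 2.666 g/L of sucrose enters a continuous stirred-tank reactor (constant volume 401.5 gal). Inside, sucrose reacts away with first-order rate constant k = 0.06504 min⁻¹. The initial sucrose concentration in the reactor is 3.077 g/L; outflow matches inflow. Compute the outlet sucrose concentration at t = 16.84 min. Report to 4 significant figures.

1.373 g/L

Accumulation = in − out − consumed: V dC/dt = Q C_in − Q C − k V C.
dC/dt = (Q/V) C_in − (Q/V + k) C; effective rate a = Q/V + k = 0.0408468 + 0.06504 = 0.105887 min⁻¹.
C_ss = Q C_in/(Q + kV) = 1.02843 g/L; C(t) = C_ss + (C₀ − C_ss) e^(−a t).
C(16.84) = 1.02843 + (2.04857)·e^(−0.105887·16.84) = 1.02843 + (2.04857)·0.168110 = 1.37282 g/L.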